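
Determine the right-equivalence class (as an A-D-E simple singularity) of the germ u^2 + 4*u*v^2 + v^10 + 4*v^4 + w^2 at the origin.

A9

The Hessian of f at 0 is [[2, 0, 0], [0, 0, 0], [0, 0, 2]] with rank 2, so corank 1. A Groebner basis of the Jacobian ideal J(f) in C{u,v,w} is {u^5, u^4*v, u/2 + v^2, w}; counting standard monomials gives mu = 9. Corank 1: A-series; mu = 9 gives A_9.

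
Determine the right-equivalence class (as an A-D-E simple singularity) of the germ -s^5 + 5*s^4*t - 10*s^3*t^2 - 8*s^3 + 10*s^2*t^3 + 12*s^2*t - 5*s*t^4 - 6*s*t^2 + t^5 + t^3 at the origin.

The Hessian of f at 0 has rank 0. Corank 2; j^3 = -(2*s - t)^3 is a perfect cube, so E-series; the 5-jet and mu = 8 give E_8.

E_{8}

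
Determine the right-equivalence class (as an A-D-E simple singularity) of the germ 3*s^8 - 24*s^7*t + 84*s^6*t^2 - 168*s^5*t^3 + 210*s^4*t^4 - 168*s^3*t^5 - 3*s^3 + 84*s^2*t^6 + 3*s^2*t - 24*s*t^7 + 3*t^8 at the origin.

D9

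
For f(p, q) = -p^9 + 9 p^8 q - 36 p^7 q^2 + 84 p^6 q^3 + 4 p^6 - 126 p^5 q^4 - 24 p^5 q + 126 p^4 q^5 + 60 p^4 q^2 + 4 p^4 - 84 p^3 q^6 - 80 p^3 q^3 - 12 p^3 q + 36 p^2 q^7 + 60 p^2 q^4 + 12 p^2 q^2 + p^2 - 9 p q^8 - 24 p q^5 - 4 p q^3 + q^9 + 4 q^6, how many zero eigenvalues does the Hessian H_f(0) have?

1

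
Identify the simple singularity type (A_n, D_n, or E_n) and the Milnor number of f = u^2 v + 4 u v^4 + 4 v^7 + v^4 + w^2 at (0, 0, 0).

Type D_{5}, Milnor number mu = 5.

The Hessian of f at 0 has rank 1. Corank 2; j^3 = u^2*v has shape L^2 M (L != M), so D-series; mu = 5 gives D_5.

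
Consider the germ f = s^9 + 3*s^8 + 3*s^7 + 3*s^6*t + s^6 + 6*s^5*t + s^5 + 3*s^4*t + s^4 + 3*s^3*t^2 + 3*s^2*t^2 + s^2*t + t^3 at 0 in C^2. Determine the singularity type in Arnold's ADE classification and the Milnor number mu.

The Hessian of f at 0 has rank 0. Corank 2; j^3 = t*(s^2 + t^2) splits into three distinct lines over C (the quadratic factor has nonzero discriminant), so D_4.

Type D4, Milnor number mu = 4.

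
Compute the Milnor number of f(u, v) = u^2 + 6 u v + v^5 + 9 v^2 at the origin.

4

The Hessian of f at 0 is [[2, 6], [6, 18]] with rank 1, so corank 1. A Groebner basis of the Jacobian ideal J(f) in C{u,v} is {v^4, u + 3*v}; counting standard monomials gives mu = 4. Corank 1: A-series; mu = 4 gives A_4.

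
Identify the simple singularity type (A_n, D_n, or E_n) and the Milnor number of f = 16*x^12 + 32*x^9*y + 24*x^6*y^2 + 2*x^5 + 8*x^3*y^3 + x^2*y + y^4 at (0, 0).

Type D_5, Milnor number mu = 5.

The Hessian of f at 0 is [[0, 0], [0, 0]] with rank 0, so corank 2. A Groebner basis of the Jacobian ideal J(f) in C{x,y} is {x^3, x^2/4 + y^3, x*y}; counting standard monomials gives mu = 5. Corank 2; j^3 = x^2*y has shape L^2 M (L != M), so D-series; mu = 5 gives D_5.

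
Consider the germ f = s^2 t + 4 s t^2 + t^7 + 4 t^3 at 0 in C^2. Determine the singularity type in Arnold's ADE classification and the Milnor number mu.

Type D_8, Milnor number mu = 8.

The Hessian of f at 0 has rank 0. Corank 2; j^3 = t*(s + 2*t)^2 has shape L^2 M (L != M), so D-series; mu = 8 gives D_8.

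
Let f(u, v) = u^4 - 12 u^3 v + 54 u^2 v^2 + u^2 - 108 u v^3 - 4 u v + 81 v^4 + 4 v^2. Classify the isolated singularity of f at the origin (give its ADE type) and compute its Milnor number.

Type A_3, Milnor number mu = 3.

The Hessian of f at 0 has rank 1. Corank 1: A-series; mu = 3 gives A_3.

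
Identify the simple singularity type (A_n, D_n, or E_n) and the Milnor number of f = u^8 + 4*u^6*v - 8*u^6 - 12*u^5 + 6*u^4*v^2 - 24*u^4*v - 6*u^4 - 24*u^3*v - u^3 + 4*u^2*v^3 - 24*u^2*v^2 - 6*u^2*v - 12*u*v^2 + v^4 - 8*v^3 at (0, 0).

Type E_6, Milnor number mu = 6.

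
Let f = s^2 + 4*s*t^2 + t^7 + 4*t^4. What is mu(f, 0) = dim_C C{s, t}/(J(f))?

6

The Hessian of f at 0 has rank 1. Corank 1: A-series; mu = 6 gives A_6.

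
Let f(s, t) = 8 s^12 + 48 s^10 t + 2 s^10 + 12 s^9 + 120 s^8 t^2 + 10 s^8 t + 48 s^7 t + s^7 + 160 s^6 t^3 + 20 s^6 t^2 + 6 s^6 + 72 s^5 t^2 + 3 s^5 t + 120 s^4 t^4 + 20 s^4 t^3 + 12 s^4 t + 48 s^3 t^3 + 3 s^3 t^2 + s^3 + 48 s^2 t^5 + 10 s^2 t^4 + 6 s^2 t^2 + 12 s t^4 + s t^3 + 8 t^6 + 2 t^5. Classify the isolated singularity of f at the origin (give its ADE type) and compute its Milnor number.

Type E_7, Milnor number mu = 7.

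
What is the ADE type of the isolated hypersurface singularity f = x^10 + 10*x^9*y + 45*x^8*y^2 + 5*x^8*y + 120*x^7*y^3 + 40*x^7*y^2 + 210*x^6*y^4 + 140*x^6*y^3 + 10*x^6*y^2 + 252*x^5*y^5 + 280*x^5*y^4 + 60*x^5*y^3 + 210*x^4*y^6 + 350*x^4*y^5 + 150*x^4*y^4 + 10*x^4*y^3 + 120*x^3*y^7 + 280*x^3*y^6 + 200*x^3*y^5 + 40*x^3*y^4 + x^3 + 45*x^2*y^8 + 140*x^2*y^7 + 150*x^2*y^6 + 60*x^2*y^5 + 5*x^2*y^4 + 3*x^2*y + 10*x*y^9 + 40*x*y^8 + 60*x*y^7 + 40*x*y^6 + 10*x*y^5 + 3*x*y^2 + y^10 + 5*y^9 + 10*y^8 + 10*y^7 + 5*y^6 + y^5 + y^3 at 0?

E_{8}

The Hessian of f at 0 has rank 0. Corank 2; j^3 = (x + y)^3 is a perfect cube, so E-series; the 5-jet and mu = 8 give E_8.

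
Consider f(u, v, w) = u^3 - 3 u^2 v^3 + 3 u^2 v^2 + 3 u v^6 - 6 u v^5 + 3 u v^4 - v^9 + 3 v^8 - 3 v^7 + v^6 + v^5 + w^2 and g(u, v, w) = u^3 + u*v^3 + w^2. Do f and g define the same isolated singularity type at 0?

The Hessian of f at 0 has rank 1. Corank 2; j^3 = u^3 is a perfect cube, so E-series; the 5-jet and mu = 8 give E_8. The Hessian of g at 0 has rank 1. Corank 2; j^3 = u^3 is a perfect cube, so E-series; the 4-jet and mu = 7 give E_7. f is E_8 but g is E_7, hence not right-equivalent.

No.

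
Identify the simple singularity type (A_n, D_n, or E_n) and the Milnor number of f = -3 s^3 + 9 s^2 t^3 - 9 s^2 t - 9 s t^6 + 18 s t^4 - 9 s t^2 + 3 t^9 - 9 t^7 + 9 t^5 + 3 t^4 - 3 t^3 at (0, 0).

The Hessian of f at 0 has rank 0. Corank 2; j^3 = -3*(s + t)^3 is a perfect cube, so E-series; the 4-jet and mu = 6 give E_6.

Type E_{6}, Milnor number mu = 6.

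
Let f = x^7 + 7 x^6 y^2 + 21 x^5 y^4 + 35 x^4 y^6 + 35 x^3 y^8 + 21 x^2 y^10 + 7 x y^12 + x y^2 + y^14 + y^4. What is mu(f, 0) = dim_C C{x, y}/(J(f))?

8

The Hessian of f at 0 is [[0, 0], [0, 0]] with rank 0, so corank 2. A Groebner basis of the Jacobian ideal J(f) in C{x,y} is {x^6 + y^2/7, y^3, x*y}; counting standard monomials gives mu = 8. Corank 2; j^3 = x*y^2 has shape L^2 M (L != M), so D-series; mu = 8 gives D_8.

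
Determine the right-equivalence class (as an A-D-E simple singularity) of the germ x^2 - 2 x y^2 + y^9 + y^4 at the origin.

The Hessian of f at 0 is [[2, 0], [0, 0]] with rank 1, so corank 1. A Groebner basis of the Jacobian ideal J(f) in C{x,y} is {x^4, -x + y^2}; counting standard monomials gives mu = 8. Corank 1: A-series; mu = 8 gives A_8.

A_{8}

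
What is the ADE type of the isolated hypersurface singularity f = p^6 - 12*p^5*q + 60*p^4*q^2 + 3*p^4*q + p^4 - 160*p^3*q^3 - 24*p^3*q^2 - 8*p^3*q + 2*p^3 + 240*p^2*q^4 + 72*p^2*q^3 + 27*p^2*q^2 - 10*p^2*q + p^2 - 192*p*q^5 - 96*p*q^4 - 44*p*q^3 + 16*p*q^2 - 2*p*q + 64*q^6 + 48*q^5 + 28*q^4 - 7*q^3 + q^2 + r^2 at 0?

The Hessian of f at 0 is [[2, -2, 0], [-2, 2, 0], [0, 0, 2]] with rank 2, so corank 1. A Groebner basis of the Jacobian ideal J(f) in C{p,q,r} is {q^2, p - q, r}; counting standard monomials gives mu = 2. Corank 1: A-series; mu = 2 gives A_2.

A2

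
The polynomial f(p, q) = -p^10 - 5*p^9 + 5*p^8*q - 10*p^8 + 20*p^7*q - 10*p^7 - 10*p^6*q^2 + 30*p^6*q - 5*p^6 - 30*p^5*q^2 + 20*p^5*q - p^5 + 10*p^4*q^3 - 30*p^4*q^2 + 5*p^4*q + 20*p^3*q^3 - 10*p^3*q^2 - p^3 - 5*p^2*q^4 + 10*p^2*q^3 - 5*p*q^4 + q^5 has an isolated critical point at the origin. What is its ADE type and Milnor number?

Type E_8, Milnor number mu = 8.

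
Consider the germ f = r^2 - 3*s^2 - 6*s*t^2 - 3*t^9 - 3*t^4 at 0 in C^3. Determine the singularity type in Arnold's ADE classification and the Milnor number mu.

Type A_{8}, Milnor number mu = 8.

The Hessian of f at 0 has rank 2. Corank 1: A-series; mu = 8 gives A_8.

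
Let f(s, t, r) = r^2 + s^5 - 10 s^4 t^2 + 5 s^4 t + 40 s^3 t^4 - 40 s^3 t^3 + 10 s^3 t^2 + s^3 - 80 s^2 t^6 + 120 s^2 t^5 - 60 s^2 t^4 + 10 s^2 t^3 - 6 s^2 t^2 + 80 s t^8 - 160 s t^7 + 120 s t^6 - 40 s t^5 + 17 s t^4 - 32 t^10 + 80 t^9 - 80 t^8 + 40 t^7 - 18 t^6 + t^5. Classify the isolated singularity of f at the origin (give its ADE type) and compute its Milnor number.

The Hessian of f at 0 has rank 1. Corank 2; j^3 = s^3 is a perfect cube, so E-series; the 5-jet and mu = 8 give E_8.

Type E_8, Milnor number mu = 8.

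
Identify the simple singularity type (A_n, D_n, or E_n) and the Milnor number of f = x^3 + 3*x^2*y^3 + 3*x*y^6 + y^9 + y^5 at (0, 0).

Type E8, Milnor number mu = 8.

The Hessian of f at 0 has rank 0. Corank 2; j^3 = x^3 is a perfect cube, so E-series; the 5-jet and mu = 8 give E_8.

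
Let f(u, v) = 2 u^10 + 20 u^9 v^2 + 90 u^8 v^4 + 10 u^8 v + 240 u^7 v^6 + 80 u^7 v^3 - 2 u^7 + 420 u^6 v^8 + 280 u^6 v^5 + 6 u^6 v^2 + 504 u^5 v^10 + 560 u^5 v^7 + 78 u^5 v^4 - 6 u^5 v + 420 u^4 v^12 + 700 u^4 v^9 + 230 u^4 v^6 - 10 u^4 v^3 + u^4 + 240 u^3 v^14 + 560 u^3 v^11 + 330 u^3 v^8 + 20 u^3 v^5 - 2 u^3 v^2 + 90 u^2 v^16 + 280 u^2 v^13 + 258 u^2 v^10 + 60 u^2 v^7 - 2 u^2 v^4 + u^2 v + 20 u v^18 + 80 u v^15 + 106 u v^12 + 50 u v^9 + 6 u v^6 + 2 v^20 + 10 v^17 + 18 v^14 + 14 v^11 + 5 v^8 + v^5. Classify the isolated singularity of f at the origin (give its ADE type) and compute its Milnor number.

Type D6, Milnor number mu = 6.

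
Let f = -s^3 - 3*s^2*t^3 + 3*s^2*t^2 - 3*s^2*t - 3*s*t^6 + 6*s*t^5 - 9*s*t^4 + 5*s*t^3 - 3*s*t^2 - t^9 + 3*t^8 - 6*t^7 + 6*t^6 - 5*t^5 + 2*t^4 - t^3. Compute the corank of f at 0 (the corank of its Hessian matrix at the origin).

2

The Hessian at 0 is [[0, 0], [0, 0]] of rank 0; hence corank 2.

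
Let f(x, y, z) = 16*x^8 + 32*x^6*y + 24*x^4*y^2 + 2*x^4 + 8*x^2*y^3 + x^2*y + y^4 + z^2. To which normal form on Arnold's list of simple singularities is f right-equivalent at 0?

D5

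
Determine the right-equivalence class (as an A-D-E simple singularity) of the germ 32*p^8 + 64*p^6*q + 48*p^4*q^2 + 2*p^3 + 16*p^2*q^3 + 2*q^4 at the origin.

The Hessian of f at 0 has rank 0. Corank 2; j^3 = 2*p^3 is a perfect cube, so E-series; the 4-jet and mu = 6 give E_6.

E_6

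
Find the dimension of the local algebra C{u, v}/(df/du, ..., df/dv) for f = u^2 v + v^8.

9

The Hessian of f at 0 has rank 0. Corank 2; j^3 = u^2*v has shape L^2 M (L != M), so D-series; mu = 9 gives D_9.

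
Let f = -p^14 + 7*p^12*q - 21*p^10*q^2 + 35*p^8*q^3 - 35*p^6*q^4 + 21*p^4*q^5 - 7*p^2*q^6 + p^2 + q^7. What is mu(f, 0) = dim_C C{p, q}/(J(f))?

The Hessian of f at 0 has rank 1. Corank 1: A-series; mu = 6 gives A_6.

6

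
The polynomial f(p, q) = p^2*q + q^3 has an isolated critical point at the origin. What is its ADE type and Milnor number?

The Hessian of f at 0 has rank 0. Corank 2; j^3 = q*(p^2 + q^2) splits into three distinct lines over C (the quadratic factor has nonzero discriminant), so D_4.

Type D_4, Milnor number mu = 4.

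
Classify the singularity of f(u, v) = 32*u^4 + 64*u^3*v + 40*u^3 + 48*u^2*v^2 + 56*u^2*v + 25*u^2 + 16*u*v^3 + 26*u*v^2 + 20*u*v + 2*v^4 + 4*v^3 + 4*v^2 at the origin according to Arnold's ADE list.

A3

The Hessian of f at 0 has rank 1. Corank 1: A-series; mu = 3 gives A_3.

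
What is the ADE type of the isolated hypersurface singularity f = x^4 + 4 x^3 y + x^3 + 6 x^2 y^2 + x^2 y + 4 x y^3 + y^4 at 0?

D_{5}

The Hessian of f at 0 has rank 0. Corank 2; j^3 = x^2*(x + y) has shape L^2 M (L != M), so D-series; mu = 5 gives D_5.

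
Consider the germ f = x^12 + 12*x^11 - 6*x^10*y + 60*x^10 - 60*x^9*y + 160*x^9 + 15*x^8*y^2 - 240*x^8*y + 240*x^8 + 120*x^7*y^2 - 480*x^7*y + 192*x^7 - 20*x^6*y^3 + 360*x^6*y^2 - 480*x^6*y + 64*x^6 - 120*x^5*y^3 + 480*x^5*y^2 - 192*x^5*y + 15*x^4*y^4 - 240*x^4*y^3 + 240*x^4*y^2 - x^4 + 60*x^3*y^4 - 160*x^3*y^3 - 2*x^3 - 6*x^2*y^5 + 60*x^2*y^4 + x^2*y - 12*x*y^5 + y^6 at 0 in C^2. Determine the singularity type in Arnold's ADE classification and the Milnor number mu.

Type D7, Milnor number mu = 7.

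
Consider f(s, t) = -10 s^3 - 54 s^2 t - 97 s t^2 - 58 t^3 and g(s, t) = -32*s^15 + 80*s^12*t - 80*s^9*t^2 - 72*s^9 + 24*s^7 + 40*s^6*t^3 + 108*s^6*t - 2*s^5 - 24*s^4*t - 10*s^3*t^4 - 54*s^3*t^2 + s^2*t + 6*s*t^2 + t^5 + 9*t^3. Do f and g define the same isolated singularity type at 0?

No.

The Hessian of f at 0 has rank 0. Corank 2; j^3 = -(s + 2*t)*(10*s^2 + 34*s*t + 29*t^2) splits into three distinct lines over C (the quadratic factor has nonzero discriminant), so D_4. The Hessian of g at 0 has rank 0. Corank 2; j^3 = t*(s + 3*t)^2 has shape L^2 M (L != M), so D-series; mu = 6 gives D_6. f is D_4 but g is D_6, hence not right-equivalent.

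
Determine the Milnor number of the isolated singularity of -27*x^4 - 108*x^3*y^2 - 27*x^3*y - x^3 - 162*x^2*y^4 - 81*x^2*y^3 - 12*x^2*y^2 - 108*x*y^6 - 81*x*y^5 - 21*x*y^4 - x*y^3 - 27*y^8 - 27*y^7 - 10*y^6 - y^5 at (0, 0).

The Hessian of f at 0 is [[0, 0], [0, 0]] with rank 0, so corank 2. A Groebner basis of the Jacobian ideal J(f) in C{x,y} is {x^2/6 + y^4 + y^3/18, x^3, x^2*y - x^2/18 - y^3/54, x^2/6 + x*y^2 + y^3/18}; counting standard monomials gives mu = 7. Corank 2; j^3 = -x^3 is a perfect cube, so E-series; the 4-jet and mu = 7 give E_7.

7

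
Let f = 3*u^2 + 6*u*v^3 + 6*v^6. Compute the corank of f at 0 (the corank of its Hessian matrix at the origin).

Hessian at 0 has rank 1.

1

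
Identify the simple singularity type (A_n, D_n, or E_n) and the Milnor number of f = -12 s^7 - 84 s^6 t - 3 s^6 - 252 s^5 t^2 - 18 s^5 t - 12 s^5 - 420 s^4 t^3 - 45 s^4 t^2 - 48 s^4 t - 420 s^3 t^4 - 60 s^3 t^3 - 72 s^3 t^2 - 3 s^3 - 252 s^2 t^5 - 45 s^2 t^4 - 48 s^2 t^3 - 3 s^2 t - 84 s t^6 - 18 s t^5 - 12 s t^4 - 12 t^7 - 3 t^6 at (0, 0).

Type D_{7}, Milnor number mu = 7.

The Hessian of f at 0 is [[0, 0], [0, 0]] with rank 0, so corank 2. A Groebner basis of the Jacobian ideal J(f) in C{s,t} is {s^2/2 + s*t/2 + t^4, s^3, s^2*t, -s^2/3 + s*t^2}; counting standard monomials gives mu = 7. Corank 2; j^3 = -3*s^2*(s + t) has shape L^2 M (L != M), so D-series; mu = 7 gives D_7.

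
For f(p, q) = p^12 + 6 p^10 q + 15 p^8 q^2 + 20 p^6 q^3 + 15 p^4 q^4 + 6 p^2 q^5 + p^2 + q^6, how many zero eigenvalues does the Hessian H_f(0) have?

1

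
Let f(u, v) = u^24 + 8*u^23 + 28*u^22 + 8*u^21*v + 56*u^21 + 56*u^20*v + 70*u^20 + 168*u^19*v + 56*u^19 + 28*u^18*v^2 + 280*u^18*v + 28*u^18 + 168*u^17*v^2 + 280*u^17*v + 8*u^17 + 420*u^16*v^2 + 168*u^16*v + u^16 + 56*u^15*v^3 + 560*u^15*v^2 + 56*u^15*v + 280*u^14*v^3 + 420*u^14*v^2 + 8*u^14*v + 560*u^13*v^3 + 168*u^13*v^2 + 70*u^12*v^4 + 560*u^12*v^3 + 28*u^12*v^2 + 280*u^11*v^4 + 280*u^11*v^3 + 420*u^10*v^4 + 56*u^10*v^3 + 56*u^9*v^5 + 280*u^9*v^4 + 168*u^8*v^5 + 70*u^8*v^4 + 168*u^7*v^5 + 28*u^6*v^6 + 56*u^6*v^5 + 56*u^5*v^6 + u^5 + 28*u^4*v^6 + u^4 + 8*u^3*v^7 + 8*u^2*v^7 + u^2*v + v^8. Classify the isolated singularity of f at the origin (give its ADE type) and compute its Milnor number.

Type D9, Milnor number mu = 9.

The Hessian of f at 0 is [[0, 0], [0, 0]] with rank 0, so corank 2. A Groebner basis of the Jacobian ideal J(f) in C{u,v} is {u^2/8 + v^7, u^3, u*v}; counting standard monomials gives mu = 9. Corank 2; j^3 = u^2*v has shape L^2 M (L != M), so D-series; mu = 9 gives D_9.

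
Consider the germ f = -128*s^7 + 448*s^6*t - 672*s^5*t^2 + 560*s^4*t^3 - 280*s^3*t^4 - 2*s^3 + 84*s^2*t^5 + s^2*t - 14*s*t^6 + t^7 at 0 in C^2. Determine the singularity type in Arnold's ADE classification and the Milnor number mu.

Type D8, Milnor number mu = 8.

The Hessian of f at 0 has rank 0. Corank 2; j^3 = -s^2*(2*s - t) has shape L^2 M (L != M), so D-series; mu = 8 gives D_8.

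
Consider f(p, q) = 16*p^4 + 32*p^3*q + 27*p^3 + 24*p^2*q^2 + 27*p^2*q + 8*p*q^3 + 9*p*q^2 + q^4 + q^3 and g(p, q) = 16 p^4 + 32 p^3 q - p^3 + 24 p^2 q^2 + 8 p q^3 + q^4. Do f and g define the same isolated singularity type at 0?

The Hessian of f at 0 is [[0, 0], [0, 0]] with rank 0, so corank 2. A Groebner basis of the Jacobian ideal J(f) in C{p,q} is {q^4, p*q^2 + 7*q^3/18, p^2 + 2*p*q/3 + q^2/9}; counting standard monomials gives mu = 6. Corank 2; j^3 = (3*p + q)^3 is a perfect cube, so E-series; the 4-jet and mu = 6 give E_6. The Hessian of g at 0 is [[0, 0], [0, 0]] with rank 0, so corank 2. A Groebner basis of the Jacobian ideal J(g) in C{p,q} is {q^4, p*q^2 + q^3/6, p^2}; counting standard monomials gives mu = 6. Corank 2; j^3 = -p^3 is a perfect cube, so E-series; the 4-jet and mu = 6 give E_6. Both have type E_6, hence right-equivalent.

Yes.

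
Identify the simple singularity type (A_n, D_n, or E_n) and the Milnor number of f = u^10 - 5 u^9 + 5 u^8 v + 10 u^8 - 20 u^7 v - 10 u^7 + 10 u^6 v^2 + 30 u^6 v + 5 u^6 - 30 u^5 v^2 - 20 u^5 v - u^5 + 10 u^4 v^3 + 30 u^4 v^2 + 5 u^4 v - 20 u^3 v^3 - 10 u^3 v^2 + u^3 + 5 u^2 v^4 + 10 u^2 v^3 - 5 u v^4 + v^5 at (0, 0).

The Hessian of f at 0 has rank 0. Corank 2; j^3 = u^3 is a perfect cube, so E-series; the 5-jet and mu = 8 give E_8.

Type E_{8}, Milnor number mu = 8.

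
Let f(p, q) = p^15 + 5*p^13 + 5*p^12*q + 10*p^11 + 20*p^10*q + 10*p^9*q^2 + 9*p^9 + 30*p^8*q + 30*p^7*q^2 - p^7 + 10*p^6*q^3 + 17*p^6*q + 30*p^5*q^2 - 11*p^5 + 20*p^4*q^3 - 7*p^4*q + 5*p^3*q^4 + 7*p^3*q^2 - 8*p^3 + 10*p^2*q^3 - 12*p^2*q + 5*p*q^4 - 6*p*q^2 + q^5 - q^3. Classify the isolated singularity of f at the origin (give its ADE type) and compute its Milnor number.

Type E_{8}, Milnor number mu = 8.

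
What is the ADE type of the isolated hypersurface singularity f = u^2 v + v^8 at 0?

D_9

The Hessian of f at 0 is [[0, 0], [0, 0]] with rank 0, so corank 2. A Groebner basis of the Jacobian ideal J(f) in C{u,v} is {u^2/8 + v^7, u^3, u*v}; counting standard monomials gives mu = 9. Corank 2; j^3 = u^2*v has shape L^2 M (L != M), so D-series; mu = 9 gives D_9.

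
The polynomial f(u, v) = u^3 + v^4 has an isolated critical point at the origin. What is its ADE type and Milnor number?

The Hessian of f at 0 has rank 0. Corank 2; j^3 = u^3 is a perfect cube, so E-series; the 4-jet and mu = 6 give E_6.

Type E6, Milnor number mu = 6.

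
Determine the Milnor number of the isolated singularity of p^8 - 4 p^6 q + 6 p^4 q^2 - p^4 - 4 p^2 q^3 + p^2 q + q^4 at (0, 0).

5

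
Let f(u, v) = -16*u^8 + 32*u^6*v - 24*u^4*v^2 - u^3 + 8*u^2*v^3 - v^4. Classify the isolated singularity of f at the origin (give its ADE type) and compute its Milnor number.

Type E_6, Milnor number mu = 6.

The Hessian of f at 0 has rank 0. Corank 2; j^3 = -u^3 is a perfect cube, so E-series; the 4-jet and mu = 6 give E_6.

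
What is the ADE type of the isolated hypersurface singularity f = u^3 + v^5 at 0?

The Hessian of f at 0 has rank 0. Corank 2; j^3 = u^3 is a perfect cube, so E-series; the 5-jet and mu = 8 give E_8.

E8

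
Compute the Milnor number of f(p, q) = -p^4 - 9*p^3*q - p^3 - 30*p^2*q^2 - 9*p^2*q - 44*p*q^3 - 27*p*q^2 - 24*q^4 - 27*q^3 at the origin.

The Hessian of f at 0 is [[0, 0], [0, 0]] with rank 0, so corank 2. A Groebner basis of the Jacobian ideal J(f) in C{p,q} is {3*p^2 + 18*p*q + q^4 - q^3 + 27*q^2, p^3 + 45*p^2 + 270*p*q + 12*q^3 + 405*q^2, p^2*q - 11*p^2 - 66*p*q - 16*q^3/3 - 99*q^2, 2*p^2 + p*q^2 + 12*p*q + 7*q^3/3 + 18*q^2}; counting standard monomials gives mu = 7. Corank 2; j^3 = -(p + 3*q)^3 is a perfect cube, so E-series; the 4-jet and mu = 7 give E_7.

7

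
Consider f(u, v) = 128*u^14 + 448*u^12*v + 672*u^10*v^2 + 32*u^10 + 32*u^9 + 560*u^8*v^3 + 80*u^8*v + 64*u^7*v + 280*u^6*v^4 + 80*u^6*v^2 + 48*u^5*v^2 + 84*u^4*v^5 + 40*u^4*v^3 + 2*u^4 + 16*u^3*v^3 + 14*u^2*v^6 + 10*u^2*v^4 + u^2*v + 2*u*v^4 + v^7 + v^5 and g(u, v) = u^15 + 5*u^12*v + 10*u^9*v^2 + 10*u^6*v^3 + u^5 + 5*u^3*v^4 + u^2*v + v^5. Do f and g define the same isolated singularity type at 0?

The Hessian of f at 0 has rank 0. Corank 2; j^3 = u^2*v has shape L^2 M (L != M), so D-series; mu = 6 gives D_6. The Hessian of g at 0 has rank 0. Corank 2; j^3 = u^2*v has shape L^2 M (L != M), so D-series; mu = 6 gives D_6. Both have type D_6, hence right-equivalent.

Yes.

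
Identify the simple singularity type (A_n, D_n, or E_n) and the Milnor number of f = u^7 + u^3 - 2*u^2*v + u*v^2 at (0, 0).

The Hessian of f at 0 has rank 0. Corank 2; j^3 = u*(u - v)^2 has shape L^2 M (L != M), so D-series; mu = 8 gives D_8.

Type D_8, Milnor number mu = 8.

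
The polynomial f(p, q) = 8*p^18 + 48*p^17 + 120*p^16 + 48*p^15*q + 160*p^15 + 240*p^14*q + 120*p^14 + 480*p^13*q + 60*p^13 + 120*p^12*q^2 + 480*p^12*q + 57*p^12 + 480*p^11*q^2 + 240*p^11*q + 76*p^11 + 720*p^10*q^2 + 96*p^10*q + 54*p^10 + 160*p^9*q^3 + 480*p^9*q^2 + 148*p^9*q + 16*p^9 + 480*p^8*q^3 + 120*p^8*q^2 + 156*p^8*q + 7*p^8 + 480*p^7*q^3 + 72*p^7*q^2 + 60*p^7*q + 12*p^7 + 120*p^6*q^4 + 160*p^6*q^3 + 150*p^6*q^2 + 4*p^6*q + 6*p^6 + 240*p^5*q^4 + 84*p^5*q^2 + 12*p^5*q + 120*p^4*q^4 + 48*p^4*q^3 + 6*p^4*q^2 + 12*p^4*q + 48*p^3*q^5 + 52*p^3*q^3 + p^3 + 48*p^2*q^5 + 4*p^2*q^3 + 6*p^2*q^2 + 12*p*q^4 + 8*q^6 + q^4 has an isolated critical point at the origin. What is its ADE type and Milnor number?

The Hessian of f at 0 has rank 0. Corank 2; j^3 = p^3 is a perfect cube, so E-series; the 4-jet and mu = 6 give E_6.

Type E6, Milnor number mu = 6.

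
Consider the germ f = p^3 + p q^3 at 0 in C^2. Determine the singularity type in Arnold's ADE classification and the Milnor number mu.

Type E_7, Milnor number mu = 7.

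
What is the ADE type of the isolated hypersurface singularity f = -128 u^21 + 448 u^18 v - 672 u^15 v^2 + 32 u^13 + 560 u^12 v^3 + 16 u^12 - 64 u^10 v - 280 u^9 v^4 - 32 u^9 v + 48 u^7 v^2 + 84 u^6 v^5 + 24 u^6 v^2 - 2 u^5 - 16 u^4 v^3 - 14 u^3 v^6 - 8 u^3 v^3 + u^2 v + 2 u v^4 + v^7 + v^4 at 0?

D_5

The Hessian of f at 0 is [[0, 0], [0, 0]] with rank 0, so corank 2. A Groebner basis of the Jacobian ideal J(f) in C{u,v} is {u^3, u^2/4 + v^3, u*v}; counting standard monomials gives mu = 5. Corank 2; j^3 = u^2*v has shape L^2 M (L != M), so D-series; mu = 5 gives D_5.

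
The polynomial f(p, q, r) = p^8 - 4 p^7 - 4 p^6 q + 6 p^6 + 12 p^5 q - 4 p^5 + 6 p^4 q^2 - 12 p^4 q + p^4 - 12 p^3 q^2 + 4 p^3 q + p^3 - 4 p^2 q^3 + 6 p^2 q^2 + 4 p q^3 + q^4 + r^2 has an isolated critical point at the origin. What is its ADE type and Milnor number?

The Hessian of f at 0 has rank 1. Corank 2; j^3 = p^3 is a perfect cube, so E-series; the 4-jet and mu = 6 give E_6.

Type E_{6}, Milnor number mu = 6.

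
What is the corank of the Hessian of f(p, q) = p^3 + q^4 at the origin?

Hessian at 0 has rank 0.

2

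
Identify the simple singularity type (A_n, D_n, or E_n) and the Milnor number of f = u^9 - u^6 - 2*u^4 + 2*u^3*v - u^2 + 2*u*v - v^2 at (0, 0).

The Hessian of f at 0 is [[-2, 2], [2, -2]] with rank 1, so corank 1. A Groebner basis of the Jacobian ideal J(f) in C{u,v} is {-2*u^2 + u*v^3 + 5*u*v - 3*v^2, -3*u^2 + 7*u*v + v^4 - 4*v^2, u^3 + u - v, u^2*v - u*v^2 + u/3 + v^3/3 - v/3}; counting standard monomials gives mu = 8. Corank 1: A-series; mu = 8 gives A_8.

Type A8, Milnor number mu = 8.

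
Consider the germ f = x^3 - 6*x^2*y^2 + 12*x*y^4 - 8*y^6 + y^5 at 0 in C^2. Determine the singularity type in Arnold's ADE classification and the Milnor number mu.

Type E_{8}, Milnor number mu = 8.

The Hessian of f at 0 is [[0, 0], [0, 0]] with rank 0, so corank 2. A Groebner basis of the Jacobian ideal J(f) in C{x,y} is {y^4, x^3, -x^2/4 + x*y^2}; counting standard monomials gives mu = 8. Corank 2; j^3 = x^3 is a perfect cube, so E-series; the 5-jet and mu = 8 give E_8.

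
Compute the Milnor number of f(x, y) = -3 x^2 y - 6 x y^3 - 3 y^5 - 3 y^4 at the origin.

The Hessian of f at 0 is [[0, 0], [0, 0]] with rank 0, so corank 2. A Groebner basis of the Jacobian ideal J(f) in C{x,y} is {x*y^2, x*y + y^3, x^2 - 4*x*y}; counting standard monomials gives mu = 5. Corank 2; j^3 = -3*x^2*y has shape L^2 M (L != M), so D-series; mu = 5 gives D_5.

5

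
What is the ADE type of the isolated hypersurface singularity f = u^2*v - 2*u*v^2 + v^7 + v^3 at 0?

The Hessian of f at 0 has rank 0. Corank 2; j^3 = v*(u - v)^2 has shape L^2 M (L != M), so D-series; mu = 8 gives D_8.

D8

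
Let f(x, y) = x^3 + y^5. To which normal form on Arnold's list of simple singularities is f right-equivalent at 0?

E8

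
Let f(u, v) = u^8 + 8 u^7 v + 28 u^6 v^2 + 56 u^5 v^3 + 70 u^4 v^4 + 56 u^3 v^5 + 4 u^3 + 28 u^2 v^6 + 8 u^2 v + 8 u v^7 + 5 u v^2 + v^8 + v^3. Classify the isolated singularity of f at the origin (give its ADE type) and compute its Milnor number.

The Hessian of f at 0 is [[0, 0], [0, 0]] with rank 0, so corank 2. A Groebner basis of the Jacobian ideal J(f) in C{u,v} is {-32*u*v + v^7 - 16*v^2, u*v^2 + v^3/2, u^2 + 3*u*v/2 + v^2/2}; counting standard monomials gives mu = 9. Corank 2; j^3 = (u + v)*(2*u + v)^2 has shape L^2 M (L != M), so D-series; mu = 9 gives D_9.

Type D_9, Milnor number mu = 9.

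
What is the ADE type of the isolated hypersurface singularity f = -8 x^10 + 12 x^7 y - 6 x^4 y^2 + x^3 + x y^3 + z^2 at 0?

The Hessian of f at 0 has rank 1. Corank 2; j^3 = x^3 is a perfect cube, so E-series; the 4-jet and mu = 7 give E_7.

E7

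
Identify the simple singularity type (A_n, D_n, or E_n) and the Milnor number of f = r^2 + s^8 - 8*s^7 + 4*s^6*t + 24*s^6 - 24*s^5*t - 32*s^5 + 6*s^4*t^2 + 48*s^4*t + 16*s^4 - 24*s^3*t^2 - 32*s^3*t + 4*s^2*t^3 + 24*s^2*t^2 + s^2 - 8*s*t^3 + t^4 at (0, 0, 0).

Type A_{3}, Milnor number mu = 3.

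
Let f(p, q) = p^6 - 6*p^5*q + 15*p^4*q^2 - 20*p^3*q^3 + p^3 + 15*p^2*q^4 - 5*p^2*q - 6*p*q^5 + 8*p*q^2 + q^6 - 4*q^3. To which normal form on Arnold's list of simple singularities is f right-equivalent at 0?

D_7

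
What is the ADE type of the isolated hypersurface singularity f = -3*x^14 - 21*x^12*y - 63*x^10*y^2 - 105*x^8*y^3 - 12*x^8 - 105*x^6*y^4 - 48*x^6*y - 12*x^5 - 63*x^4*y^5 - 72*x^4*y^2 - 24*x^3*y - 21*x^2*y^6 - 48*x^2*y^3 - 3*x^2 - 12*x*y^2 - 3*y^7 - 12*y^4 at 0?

A_{6}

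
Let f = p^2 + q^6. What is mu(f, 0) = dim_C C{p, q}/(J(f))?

The Hessian of f at 0 is [[2, 0], [0, 0]] with rank 1, so corank 1. A Groebner basis of the Jacobian ideal J(f) in C{p,q} is {q^5, p}; counting standard monomials gives mu = 5. Corank 1: A-series; mu = 5 gives A_5.

5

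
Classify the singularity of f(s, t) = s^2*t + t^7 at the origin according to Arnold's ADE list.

D_8

The Hessian of f at 0 is [[0, 0], [0, 0]] with rank 0, so corank 2. A Groebner basis of the Jacobian ideal J(f) in C{s,t} is {s^2/7 + t^6, s^3, s*t}; counting standard monomials gives mu = 8. Corank 2; j^3 = s^2*t has shape L^2 M (L != M), so D-series; mu = 8 gives D_8.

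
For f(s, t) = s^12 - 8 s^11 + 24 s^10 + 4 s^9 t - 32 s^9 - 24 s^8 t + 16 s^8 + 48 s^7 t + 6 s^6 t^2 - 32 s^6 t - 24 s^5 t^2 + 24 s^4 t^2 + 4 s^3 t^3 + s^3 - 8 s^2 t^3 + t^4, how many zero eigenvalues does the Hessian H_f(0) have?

The Hessian at 0 is [[0, 0], [0, 0]] of rank 0; hence corank 2.

2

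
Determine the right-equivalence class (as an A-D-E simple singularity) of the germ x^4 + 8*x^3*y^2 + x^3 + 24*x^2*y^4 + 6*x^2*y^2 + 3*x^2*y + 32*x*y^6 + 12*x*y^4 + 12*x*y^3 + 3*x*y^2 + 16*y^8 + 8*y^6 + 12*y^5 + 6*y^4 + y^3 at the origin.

E_6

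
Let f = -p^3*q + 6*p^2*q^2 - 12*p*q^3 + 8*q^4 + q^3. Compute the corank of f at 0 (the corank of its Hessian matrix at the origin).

2

The Hessian at 0 is [[0, 0], [0, 0]] of rank 0; hence corank 2.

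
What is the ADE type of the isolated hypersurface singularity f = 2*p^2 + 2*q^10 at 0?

A_9

The Hessian of f at 0 has rank 1. Corank 1: A-series; mu = 9 gives A_9.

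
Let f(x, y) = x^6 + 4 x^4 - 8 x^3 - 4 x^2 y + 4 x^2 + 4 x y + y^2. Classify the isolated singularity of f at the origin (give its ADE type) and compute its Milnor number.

Type A_{5}, Milnor number mu = 5.

The Hessian of f at 0 is [[8, 4], [4, 2]] with rank 1, so corank 1. A Groebner basis of the Jacobian ideal J(f) in C{x,y} is {x*y^2 + 6*x*y + 4*x + 2*y^2 + 2*y, -20*x*y - 16*x + y^3 - 6*y^2 - 8*y, x^2 - x - y/2}; counting standard monomials gives mu = 5. Corank 1: A-series; mu = 5 gives A_5.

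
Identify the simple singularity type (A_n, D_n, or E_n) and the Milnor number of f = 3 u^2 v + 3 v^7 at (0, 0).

The Hessian of f at 0 has rank 0. Corank 2; j^3 = 3*u^2*v has shape L^2 M (L != M), so D-series; mu = 8 gives D_8.

Type D_8, Milnor number mu = 8.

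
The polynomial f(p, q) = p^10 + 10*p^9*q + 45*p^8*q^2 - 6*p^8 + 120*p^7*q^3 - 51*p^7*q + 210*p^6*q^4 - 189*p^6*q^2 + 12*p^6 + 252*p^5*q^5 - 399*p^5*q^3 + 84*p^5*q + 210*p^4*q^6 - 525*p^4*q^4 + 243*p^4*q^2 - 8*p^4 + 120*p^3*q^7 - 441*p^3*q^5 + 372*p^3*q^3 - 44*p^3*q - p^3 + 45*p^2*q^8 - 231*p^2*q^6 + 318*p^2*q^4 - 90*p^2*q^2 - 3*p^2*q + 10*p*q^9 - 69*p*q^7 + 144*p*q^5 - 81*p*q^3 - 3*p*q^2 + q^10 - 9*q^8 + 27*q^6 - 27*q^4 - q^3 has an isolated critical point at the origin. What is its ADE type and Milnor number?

Type E_{7}, Milnor number mu = 7.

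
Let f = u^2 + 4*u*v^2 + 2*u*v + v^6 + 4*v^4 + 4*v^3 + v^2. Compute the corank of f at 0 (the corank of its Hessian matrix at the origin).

1

Hessian at 0 has rank 1.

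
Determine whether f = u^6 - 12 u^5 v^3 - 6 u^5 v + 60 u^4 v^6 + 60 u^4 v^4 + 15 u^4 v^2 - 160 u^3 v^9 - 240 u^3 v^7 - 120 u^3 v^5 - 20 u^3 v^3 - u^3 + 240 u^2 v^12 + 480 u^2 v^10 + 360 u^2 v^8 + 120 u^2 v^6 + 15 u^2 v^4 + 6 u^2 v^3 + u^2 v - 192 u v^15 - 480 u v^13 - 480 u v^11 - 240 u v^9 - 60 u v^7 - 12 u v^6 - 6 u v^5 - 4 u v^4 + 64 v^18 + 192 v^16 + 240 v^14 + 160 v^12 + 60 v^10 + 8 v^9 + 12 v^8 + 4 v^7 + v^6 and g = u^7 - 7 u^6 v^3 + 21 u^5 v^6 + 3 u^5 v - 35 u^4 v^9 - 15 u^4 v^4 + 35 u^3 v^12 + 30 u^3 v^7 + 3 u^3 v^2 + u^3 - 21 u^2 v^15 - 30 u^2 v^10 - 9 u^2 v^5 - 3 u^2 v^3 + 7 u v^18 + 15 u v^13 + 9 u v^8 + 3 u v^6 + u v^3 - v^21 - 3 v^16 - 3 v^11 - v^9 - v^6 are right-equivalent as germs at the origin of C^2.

No.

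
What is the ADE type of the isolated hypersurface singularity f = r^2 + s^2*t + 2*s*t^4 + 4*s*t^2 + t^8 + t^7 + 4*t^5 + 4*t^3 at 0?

The Hessian of f at 0 has rank 1. Corank 2; j^3 = t*(s + 2*t)^2 has shape L^2 M (L != M), so D-series; mu = 9 gives D_9.

D_{9}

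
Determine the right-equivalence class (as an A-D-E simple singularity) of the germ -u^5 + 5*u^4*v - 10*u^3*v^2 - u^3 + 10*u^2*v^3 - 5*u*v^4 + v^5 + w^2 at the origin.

The Hessian of f at 0 is [[0, 0, 0], [0, 0, 0], [0, 0, 2]] with rank 1, so corank 2. A Groebner basis of the Jacobian ideal J(f) in C{u,v,w} is {v^5, u*v^3 - v^4/4, u^2, w}; counting standard monomials gives mu = 8. Corank 2; j^3 = -u^3 is a perfect cube, so E-series; the 5-jet and mu = 8 give E_8.

E_{8}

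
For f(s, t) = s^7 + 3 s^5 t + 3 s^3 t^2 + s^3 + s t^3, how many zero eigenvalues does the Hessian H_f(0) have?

2

Hessian at 0 has rank 0.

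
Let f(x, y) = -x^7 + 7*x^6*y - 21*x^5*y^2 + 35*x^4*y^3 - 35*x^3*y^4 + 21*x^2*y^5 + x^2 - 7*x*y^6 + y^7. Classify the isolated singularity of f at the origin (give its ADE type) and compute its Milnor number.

The Hessian of f at 0 is [[2, 0], [0, 0]] with rank 1, so corank 1. A Groebner basis of the Jacobian ideal J(f) in C{x,y} is {y^6, x}; counting standard monomials gives mu = 6. Corank 1: A-series; mu = 6 gives A_6.

Type A_6, Milnor number mu = 6.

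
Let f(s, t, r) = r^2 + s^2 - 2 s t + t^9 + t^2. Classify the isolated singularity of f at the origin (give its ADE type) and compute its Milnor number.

Type A_8, Milnor number mu = 8.

The Hessian of f at 0 has rank 2. Corank 1: A-series; mu = 8 gives A_8.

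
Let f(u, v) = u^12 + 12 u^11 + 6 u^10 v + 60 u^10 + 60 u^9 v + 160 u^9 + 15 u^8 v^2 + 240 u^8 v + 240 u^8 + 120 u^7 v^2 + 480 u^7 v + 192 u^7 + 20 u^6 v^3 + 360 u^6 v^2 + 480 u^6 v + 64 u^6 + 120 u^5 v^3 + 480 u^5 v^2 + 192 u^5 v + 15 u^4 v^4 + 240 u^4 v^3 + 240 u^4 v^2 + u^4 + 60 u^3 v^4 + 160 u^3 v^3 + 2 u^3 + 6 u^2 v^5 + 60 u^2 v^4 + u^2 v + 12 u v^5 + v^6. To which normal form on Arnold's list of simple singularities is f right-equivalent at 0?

The Hessian of f at 0 has rank 0. Corank 2; j^3 = u^2*(2*u + v) has shape L^2 M (L != M), so D-series; mu = 7 gives D_7.

D7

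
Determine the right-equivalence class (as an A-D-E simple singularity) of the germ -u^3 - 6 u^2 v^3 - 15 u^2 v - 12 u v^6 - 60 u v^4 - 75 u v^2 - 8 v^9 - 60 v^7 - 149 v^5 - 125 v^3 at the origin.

The Hessian of f at 0 has rank 0. Corank 2; j^3 = -(u + 5*v)^3 is a perfect cube, so E-series; the 5-jet and mu = 8 give E_8.

E8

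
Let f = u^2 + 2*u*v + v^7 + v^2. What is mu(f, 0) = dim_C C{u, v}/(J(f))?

The Hessian of f at 0 has rank 1. Corank 1: A-series; mu = 6 gives A_6.

6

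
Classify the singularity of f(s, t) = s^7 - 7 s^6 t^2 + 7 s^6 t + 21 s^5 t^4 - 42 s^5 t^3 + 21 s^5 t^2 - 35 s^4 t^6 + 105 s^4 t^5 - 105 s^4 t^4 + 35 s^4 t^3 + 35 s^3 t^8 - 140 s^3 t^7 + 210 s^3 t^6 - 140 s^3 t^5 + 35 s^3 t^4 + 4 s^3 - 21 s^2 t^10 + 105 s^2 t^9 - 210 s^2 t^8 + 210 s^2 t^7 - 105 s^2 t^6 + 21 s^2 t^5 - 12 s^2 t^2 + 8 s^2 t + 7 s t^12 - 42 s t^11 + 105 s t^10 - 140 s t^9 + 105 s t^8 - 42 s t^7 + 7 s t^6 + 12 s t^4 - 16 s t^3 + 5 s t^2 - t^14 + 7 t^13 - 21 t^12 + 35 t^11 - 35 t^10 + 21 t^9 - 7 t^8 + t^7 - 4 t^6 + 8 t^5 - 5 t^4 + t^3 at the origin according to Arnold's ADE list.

The Hessian of f at 0 has rank 0. Corank 2; j^3 = (s + t)*(2*s + t)^2 has shape L^2 M (L != M), so D-series; mu = 8 gives D_8.

D_{8}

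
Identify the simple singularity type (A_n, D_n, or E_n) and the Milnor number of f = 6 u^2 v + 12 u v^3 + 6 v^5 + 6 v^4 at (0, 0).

Type D5, Milnor number mu = 5.

The Hessian of f at 0 is [[0, 0], [0, 0]] with rank 0, so corank 2. A Groebner basis of the Jacobian ideal J(f) in C{u,v} is {u*v^2, u*v + v^3, u^2 - 4*u*v}; counting standard monomials gives mu = 5. Corank 2; j^3 = 6*u^2*v has shape L^2 M (L != M), so D-series; mu = 5 gives D_5.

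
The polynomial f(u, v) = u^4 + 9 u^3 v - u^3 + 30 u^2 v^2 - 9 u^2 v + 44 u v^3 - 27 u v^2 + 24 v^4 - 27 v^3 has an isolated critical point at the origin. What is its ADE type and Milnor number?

Type E_{7}, Milnor number mu = 7.

The Hessian of f at 0 has rank 0. Corank 2; j^3 = -(u + 3*v)^3 is a perfect cube, so E-series; the 4-jet and mu = 7 give E_7.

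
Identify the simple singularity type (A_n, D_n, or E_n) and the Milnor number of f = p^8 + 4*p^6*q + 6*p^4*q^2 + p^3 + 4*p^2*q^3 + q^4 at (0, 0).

Type E_{6}, Milnor number mu = 6.

The Hessian of f at 0 has rank 0. Corank 2; j^3 = p^3 is a perfect cube, so E-series; the 4-jet and mu = 6 give E_6.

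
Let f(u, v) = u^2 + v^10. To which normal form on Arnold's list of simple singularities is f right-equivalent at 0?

The Hessian of f at 0 has rank 1. Corank 1: A-series; mu = 9 gives A_9.

A_9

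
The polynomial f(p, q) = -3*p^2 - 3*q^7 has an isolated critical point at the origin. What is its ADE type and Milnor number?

Type A_6, Milnor number mu = 6.

The Hessian of f at 0 has rank 1. Corank 1: A-series; mu = 6 gives A_6.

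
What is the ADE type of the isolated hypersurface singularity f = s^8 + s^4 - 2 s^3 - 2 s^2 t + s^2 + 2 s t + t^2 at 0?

A_{7}

The Hessian of f at 0 has rank 1. Corank 1: A-series; mu = 7 gives A_7.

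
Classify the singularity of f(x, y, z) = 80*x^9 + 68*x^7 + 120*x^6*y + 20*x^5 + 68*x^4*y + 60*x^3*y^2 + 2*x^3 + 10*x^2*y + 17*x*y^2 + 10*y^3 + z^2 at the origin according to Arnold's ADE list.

D_{4}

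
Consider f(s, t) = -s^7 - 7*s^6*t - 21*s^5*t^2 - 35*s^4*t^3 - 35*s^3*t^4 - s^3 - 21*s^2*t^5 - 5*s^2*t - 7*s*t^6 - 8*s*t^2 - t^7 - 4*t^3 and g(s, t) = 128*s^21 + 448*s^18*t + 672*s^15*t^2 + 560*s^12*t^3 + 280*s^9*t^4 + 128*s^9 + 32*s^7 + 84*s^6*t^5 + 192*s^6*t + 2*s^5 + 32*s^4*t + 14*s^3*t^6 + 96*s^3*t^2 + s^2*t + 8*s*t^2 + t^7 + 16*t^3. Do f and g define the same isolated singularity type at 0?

Yes.

The Hessian of f at 0 has rank 0. Corank 2; j^3 = -(s + t)*(s + 2*t)^2 has shape L^2 M (L != M), so D-series; mu = 8 gives D_8. The Hessian of g at 0 has rank 0. Corank 2; j^3 = t*(s + 4*t)^2 has shape L^2 M (L != M), so D-series; mu = 8 gives D_8. Both have type D_8, hence right-equivalent.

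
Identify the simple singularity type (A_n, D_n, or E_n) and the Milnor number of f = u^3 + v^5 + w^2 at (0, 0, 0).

The Hessian of f at 0 has rank 1. Corank 2; j^3 = u^3 is a perfect cube, so E-series; the 5-jet and mu = 8 give E_8.

Type E8, Milnor number mu = 8.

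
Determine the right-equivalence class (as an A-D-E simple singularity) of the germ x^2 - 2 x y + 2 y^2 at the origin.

A_1

The Hessian of f at 0 has rank 2. Corank 0: nondegenerate Morse point, so A_1.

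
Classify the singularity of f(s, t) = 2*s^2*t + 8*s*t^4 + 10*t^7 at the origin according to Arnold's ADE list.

D_8

The Hessian of f at 0 is [[0, 0], [0, 0]] with rank 0, so corank 2. A Groebner basis of the Jacobian ideal J(f) in C{s,t} is {-2*s^2/3 + s*t^3, s*t/2 + t^4, s^3, s^2*t}; counting standard monomials gives mu = 8. Corank 2; j^3 = 2*s^2*t has shape L^2 M (L != M), so D-series; mu = 8 gives D_8.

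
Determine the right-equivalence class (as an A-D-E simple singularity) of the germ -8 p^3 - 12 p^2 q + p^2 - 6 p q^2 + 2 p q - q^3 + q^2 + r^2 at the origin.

A_2

The Hessian of f at 0 has rank 2. Corank 1: A-series; mu = 2 gives A_2.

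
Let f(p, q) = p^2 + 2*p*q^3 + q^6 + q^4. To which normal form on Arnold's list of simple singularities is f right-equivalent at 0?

The Hessian of f at 0 has rank 1. Corank 1: A-series; mu = 3 gives A_3.

A3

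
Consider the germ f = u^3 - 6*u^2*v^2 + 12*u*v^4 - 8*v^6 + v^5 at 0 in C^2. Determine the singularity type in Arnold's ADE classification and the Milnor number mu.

The Hessian of f at 0 has rank 0. Corank 2; j^3 = u^3 is a perfect cube, so E-series; the 5-jet and mu = 8 give E_8.

Type E8, Milnor number mu = 8.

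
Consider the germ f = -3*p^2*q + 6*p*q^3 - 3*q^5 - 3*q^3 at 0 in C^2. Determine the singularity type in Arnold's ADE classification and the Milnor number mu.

Type D_4, Milnor number mu = 4.

The Hessian of f at 0 has rank 0. Corank 2; j^3 = -3*q*(p^2 + q^2) splits into three distinct lines over C (the quadratic factor has nonzero discriminant), so D_4.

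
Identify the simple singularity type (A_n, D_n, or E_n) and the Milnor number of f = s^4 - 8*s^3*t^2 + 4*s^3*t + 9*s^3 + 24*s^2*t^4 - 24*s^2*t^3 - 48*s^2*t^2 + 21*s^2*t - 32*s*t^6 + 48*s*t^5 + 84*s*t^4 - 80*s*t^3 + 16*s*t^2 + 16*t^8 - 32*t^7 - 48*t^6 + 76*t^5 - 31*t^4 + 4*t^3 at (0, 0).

Type D5, Milnor number mu = 5.

The Hessian of f at 0 is [[0, 0], [0, 0]] with rank 0, so corank 2. A Groebner basis of the Jacobian ideal J(f) in C{s,t} is {s*t^2 + 27*s*t/83 + 18*t^2/83, -81*s*t/166 + t^3 - 27*t^2/83, s^2 + 334*s*t/249 + 112*t^2/249}; counting standard monomials gives mu = 5. Corank 2; j^3 = (s + t)*(3*s + 2*t)^2 has shape L^2 M (L != M), so D-series; mu = 5 gives D_5.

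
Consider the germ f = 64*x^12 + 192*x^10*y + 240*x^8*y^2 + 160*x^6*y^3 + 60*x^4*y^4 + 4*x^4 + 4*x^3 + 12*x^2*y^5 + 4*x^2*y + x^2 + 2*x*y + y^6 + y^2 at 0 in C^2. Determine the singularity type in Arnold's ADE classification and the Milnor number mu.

Type A_5, Milnor number mu = 5.

The Hessian of f at 0 has rank 1. Corank 1: A-series; mu = 5 gives A_5.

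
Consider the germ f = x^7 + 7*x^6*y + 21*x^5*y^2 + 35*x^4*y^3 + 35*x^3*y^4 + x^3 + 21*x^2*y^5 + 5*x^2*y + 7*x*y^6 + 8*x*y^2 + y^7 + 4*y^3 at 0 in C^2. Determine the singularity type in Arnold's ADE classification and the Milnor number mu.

The Hessian of f at 0 has rank 0. Corank 2; j^3 = (x + y)*(x + 2*y)^2 has shape L^2 M (L != M), so D-series; mu = 8 gives D_8.

Type D_8, Milnor number mu = 8.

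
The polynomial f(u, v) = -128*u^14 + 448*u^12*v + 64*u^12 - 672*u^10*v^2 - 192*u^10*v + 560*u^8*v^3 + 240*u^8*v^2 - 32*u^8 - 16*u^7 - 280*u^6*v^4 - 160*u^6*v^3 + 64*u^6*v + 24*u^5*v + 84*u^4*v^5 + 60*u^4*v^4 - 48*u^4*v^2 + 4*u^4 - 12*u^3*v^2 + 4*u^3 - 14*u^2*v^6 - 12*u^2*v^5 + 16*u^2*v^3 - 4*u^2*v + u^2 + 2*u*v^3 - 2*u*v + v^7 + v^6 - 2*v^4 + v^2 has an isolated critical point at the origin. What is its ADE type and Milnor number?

The Hessian of f at 0 has rank 1. Corank 1: A-series; mu = 6 gives A_6.

Type A_{6}, Milnor number mu = 6.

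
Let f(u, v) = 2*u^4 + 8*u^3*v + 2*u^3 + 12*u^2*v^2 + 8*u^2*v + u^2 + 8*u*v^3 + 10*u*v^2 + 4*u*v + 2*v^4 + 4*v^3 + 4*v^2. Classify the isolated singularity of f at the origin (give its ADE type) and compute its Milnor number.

The Hessian of f at 0 has rank 1. Corank 1: A-series; mu = 3 gives A_3.

Type A_3, Milnor number mu = 3.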